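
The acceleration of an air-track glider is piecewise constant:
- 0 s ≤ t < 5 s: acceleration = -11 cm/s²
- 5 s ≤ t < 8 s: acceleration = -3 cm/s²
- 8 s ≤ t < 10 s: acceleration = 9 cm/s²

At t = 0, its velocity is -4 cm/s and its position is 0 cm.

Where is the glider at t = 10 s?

On each constant-a segment, Δv = aΔt and Δx = v₀Δt + ½aΔt²; chain segment to segment.
0–5 s: v starts -4 cm/s; Δx = -4·5 + ½·-11·5² = -157.5 cm; v ends -59 cm/s.
5–8 s: v starts -59 cm/s; Δx = -59·3 + ½·-3·3² = -190.5 cm; v ends -68 cm/s.
8–10 s: v starts -68 cm/s; Δx = -68·2 + ½·9·2² = -118 cm; v ends -50 cm/s.
x(10) = 0 + Σ Δx = -466 cm.

-466 cm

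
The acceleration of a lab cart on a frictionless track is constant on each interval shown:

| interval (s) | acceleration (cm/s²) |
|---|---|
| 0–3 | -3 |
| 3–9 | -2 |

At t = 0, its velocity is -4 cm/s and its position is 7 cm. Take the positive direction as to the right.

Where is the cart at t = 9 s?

On each constant-a segment, Δv = aΔt and Δx = v₀Δt + ½aΔt²; chain segment to segment.
0–3 s: v starts -4 cm/s; Δx = -4·3 + ½·-3·3² = -25.5 cm; v ends -13 cm/s.
3–9 s: v starts -13 cm/s; Δx = -13·6 + ½·-2·6² = -114 cm; v ends -25 cm/s.
x(9) = 7 + Σ Δx = -132.5 cm.

-132.5 cm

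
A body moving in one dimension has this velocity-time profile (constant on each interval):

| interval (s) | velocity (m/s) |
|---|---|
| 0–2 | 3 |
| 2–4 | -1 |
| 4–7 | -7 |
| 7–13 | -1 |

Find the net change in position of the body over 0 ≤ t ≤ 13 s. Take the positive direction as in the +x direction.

-23 m

Net displacement equals the area under the velocity-time graph (areas below the axis count negative).
0–2 s: 3 × 2 = 6 m
2–4 s: -1 × 2 = -2 m
4–7 s: -7 × 3 = -21 m
7–13 s: -1 × 6 = -6 m
Net displacement = -23 m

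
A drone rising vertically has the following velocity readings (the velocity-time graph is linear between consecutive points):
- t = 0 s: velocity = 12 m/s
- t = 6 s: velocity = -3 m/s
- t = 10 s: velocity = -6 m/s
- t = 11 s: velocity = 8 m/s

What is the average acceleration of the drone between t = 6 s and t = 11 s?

2.2 m/s²

Average acceleration = Δv/Δt = (8 − -3)/(11 − 6) = 2.2 m/s².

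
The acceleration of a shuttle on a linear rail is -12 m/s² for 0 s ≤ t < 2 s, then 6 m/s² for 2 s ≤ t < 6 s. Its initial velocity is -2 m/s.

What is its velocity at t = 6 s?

-2 m/s

Δv equals the area under the a-t graph; then v = v₀ + Δv.
0–2 s: -12 × 2 = -24 m/s
2–6 s: 6 × 4 = 24 m/s
Δv = 0 m/s, so v(6) = -2 + (0) = -2 m/s.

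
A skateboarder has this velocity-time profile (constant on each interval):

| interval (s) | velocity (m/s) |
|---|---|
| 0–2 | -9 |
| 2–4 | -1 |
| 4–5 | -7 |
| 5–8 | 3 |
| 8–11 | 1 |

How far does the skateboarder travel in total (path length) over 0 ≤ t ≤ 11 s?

39 m

Total distance travelled is ∫|v| dt — sum the magnitudes of each area piece.
0–2 s: |-9| × 2 = 18 m
2–4 s: |-1| × 2 = 2 m
4–5 s: |-7| × 1 = 7 m
5–8 s: |3| × 3 = 9 m
8–11 s: |1| × 3 = 3 m
Total distance = 39 m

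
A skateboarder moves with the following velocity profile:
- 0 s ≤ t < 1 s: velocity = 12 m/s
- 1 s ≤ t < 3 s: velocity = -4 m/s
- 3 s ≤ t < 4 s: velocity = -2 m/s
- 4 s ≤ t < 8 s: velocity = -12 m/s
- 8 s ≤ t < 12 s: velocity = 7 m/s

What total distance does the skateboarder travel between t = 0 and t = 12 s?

98 m

Total distance travelled is ∫|v| dt — sum the magnitudes of each area piece.
0–1 s: |12| × 1 = 12 m
1–3 s: |-4| × 2 = 8 m
3–4 s: |-2| × 1 = 2 m
4–8 s: |-12| × 4 = 48 m
8–12 s: |7| × 4 = 28 m
Total distance = 98 m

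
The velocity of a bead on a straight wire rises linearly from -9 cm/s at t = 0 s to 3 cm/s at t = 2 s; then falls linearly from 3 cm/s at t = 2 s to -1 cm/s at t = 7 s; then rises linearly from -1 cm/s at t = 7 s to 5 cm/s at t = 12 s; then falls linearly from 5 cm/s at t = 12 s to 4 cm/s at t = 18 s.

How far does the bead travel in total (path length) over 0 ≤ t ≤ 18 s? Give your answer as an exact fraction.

Distance (not displacement) is the total path length: add the absolute areas under v-t.
0–2 s: v = 0 at t = 1.5 s; triangle areas 6.75 + 0.75 = 7.5 cm
2–7 s: v = 0 at t = 5.75 s; triangle areas 5.625 + 0.625 = 6.25 cm
7–12 s: v = 0 at t = 47/6 s; triangle areas 5/12 + 125/12 = 65/6 cm
12–18 s: |½(5 + 4)(6)| = 27 cm
Total distance = 619/12 cm

619/12 cm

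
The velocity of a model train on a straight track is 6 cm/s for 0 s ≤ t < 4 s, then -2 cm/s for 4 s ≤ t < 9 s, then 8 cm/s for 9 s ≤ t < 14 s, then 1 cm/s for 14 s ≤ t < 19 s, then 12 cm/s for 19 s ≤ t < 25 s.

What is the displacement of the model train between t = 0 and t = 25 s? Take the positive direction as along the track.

131 cm

Net displacement equals the area under the velocity-time graph (areas below the axis count negative).
0–4 s: 6 × 4 = 24 cm
4–9 s: -2 × 5 = -10 cm
9–14 s: 8 × 5 = 40 cm
14–19 s: 1 × 5 = 5 cm
19–25 s: 12 × 6 = 72 cm
Net displacement = 131 cm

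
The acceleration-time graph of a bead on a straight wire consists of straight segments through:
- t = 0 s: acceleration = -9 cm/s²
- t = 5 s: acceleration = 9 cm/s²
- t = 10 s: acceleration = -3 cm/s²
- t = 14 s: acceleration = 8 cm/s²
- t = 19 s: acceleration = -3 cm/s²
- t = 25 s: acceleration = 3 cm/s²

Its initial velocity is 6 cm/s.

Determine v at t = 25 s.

Δv equals the area under the a-t graph; then v = v₀ + Δv.
0–5 s: ½(-9 + 9)(5) = 0 cm/s
5–10 s: ½(9 + -3)(5) = 15 cm/s
10–14 s: ½(-3 + 8)(4) = 10 cm/s
14–19 s: ½(8 + -3)(5) = 12.5 cm/s
19–25 s: ½(-3 + 3)(6) = 0 cm/s
Δv = 37.5 cm/s, so v(25) = 6 + (37.5) = 43.5 cm/s.

43.5 cm/s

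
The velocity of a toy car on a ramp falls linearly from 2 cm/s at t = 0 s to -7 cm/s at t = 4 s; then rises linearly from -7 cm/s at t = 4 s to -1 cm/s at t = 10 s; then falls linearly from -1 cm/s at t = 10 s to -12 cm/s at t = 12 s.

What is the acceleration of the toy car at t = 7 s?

1 cm/s²

Acceleration is the slope of the v-t graph on 4–10 s: (-1 − -7)/(10 − 4) = 1 cm/s².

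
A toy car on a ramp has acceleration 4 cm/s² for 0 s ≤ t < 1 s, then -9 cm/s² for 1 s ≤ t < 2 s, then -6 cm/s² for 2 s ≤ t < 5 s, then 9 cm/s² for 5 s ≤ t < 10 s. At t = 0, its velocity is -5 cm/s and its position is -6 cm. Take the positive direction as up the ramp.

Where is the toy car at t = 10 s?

On each constant-a segment, Δv = aΔt and Δx = v₀Δt + ½aΔt²; chain segment to segment.
0–1 s: v starts -5 cm/s; Δx = -5·1 + ½·4·1² = -3 cm; v ends -1 cm/s.
1–2 s: v starts -1 cm/s; Δx = -1·1 + ½·-9·1² = -5.5 cm; v ends -10 cm/s.
2–5 s: v starts -10 cm/s; Δx = -10·3 + ½·-6·3² = -57 cm; v ends -28 cm/s.
5–10 s: v starts -28 cm/s; Δx = -28·5 + ½·9·5² = -27.5 cm; v ends 17 cm/s.
x(10) = -6 + Σ Δx = -99 cm.

-99 cm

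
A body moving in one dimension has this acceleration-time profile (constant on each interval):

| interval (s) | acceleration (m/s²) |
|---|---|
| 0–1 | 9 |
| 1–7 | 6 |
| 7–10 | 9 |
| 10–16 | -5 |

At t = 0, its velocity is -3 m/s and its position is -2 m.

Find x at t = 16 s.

On each constant-a segment, Δv = aΔt and Δx = v₀Δt + ½aΔt²; chain segment to segment.
0–1 s: v starts -3 m/s; Δx = -3·1 + ½·9·1² = 1.5 m; v ends 6 m/s.
1–7 s: v starts 6 m/s; Δx = 6·6 + ½·6·6² = 144 m; v ends 42 m/s.
7–10 s: v starts 42 m/s; Δx = 42·3 + ½·9·3² = 166.5 m; v ends 69 m/s.
10–16 s: v starts 69 m/s; Δx = 69·6 + ½·-5·6² = 324 m; v ends 39 m/s.
x(16) = -2 + Σ Δx = 634 m.

634 m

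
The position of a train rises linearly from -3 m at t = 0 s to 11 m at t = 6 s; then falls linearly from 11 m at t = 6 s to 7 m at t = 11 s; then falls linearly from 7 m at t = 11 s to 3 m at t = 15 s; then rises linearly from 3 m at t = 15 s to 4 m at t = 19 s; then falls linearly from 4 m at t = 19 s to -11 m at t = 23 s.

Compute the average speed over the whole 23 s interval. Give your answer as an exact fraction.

38/23 m/s

Average speed = (total path length)/(elapsed time); on a piecewise-linear x-t graph the path length is Σ|Δx|.
0–6 s: |Δx| = |11 − -3| = 14 m
6–11 s: |Δx| = |7 − 11| = 4 m
11–15 s: |Δx| = |3 − 7| = 4 m
15–19 s: |Δx| = |4 − 3| = 1 m
19–23 s: |Δx| = |-11 − 4| = 15 m
Total path = 38 m; average speed = 38/23 = 38/23 m/s.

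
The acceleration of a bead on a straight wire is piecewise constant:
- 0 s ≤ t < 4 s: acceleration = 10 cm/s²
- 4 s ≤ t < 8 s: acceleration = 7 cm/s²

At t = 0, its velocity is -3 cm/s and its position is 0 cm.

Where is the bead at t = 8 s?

272 cm

On each constant-a segment, Δv = aΔt and Δx = v₀Δt + ½aΔt²; chain segment to segment.
0–4 s: v starts -3 cm/s; Δx = -3·4 + ½·10·4² = 68 cm; v ends 37 cm/s.
4–8 s: v starts 37 cm/s; Δx = 37·4 + ½·7·4² = 204 cm; v ends 65 cm/s.
x(8) = 0 + Σ Δx = 272 cm.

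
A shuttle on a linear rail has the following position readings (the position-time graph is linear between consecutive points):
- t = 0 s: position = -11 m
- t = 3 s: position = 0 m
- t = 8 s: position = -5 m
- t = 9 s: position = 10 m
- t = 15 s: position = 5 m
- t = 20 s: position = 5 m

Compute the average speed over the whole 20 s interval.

1.8 m/s

Average speed = (total path length)/(elapsed time); on a piecewise-linear x-t graph the path length is Σ|Δx|.
0–3 s: |Δx| = |0 − -11| = 11 m
3–8 s: |Δx| = |-5 − 0| = 5 m
8–9 s: |Δx| = |10 − -5| = 15 m
9–15 s: |Δx| = |5 − 10| = 5 m
15–20 s: |Δx| = |5 − 5| = 0 m
Total path = 36 m; average speed = 36/20 = 1.8 m/s.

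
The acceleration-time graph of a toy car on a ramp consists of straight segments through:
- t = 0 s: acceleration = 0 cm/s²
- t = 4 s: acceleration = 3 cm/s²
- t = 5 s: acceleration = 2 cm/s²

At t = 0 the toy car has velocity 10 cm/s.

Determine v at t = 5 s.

18.5 cm/s

Δv equals the area under the a-t graph; then v = v₀ + Δv.
0–4 s: ½(0 + 3)(4) = 6 cm/s
4–5 s: ½(3 + 2)(1) = 2.5 cm/s
Δv = 8.5 cm/s, so v(5) = 10 + (8.5) = 18.5 cm/s.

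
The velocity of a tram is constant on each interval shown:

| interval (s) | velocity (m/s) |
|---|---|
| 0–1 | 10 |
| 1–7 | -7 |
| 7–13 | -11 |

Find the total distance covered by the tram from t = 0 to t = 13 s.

Total distance travelled is ∫|v| dt — sum the magnitudes of each area piece.
0–1 s: |10| × 1 = 10 m
1–7 s: |-7| × 6 = 42 m
7–13 s: |-11| × 6 = 66 m
Total distance = 118 m

118 m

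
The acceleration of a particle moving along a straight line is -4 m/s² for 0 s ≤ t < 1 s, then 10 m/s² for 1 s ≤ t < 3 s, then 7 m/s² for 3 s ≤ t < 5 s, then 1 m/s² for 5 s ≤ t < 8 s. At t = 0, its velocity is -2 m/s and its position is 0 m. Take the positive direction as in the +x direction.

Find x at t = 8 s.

On each constant-a segment, Δv = aΔt and Δx = v₀Δt + ½aΔt²; chain segment to segment.
0–1 s: v starts -2 m/s; Δx = -2·1 + ½·-4·1² = -4 m; v ends -6 m/s.
1–3 s: v starts -6 m/s; Δx = -6·2 + ½·10·2² = 8 m; v ends 14 m/s.
3–5 s: v starts 14 m/s; Δx = 14·2 + ½·7·2² = 42 m; v ends 28 m/s.
5–8 s: v starts 28 m/s; Δx = 28·3 + ½·1·3² = 88.5 m; v ends 31 m/s.
x(8) = 0 + Σ Δx = 134.5 m.

134.5 m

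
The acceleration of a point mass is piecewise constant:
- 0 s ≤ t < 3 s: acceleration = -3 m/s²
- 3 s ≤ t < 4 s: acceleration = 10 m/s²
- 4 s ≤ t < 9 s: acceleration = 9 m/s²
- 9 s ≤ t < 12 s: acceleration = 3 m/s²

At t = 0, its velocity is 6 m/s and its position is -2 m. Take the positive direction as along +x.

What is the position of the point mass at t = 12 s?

321.5 m

On each constant-a segment, Δv = aΔt and Δx = v₀Δt + ½aΔt²; chain segment to segment.
0–3 s: v starts 6 m/s; Δx = 6·3 + ½·-3·3² = 4.5 m; v ends -3 m/s.
3–4 s: v starts -3 m/s; Δx = -3·1 + ½·10·1² = 2 m; v ends 7 m/s.
4–9 s: v starts 7 m/s; Δx = 7·5 + ½·9·5² = 147.5 m; v ends 52 m/s.
9–12 s: v starts 52 m/s; Δx = 52·3 + ½·3·3² = 169.5 m; v ends 61 m/s.
x(12) = -2 + Σ Δx = 321.5 m.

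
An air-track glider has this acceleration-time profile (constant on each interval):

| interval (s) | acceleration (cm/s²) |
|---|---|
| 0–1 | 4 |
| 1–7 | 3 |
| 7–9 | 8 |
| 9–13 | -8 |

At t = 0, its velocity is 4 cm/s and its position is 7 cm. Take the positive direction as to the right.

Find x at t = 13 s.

On each constant-a segment, Δv = aΔt and Δx = v₀Δt + ½aΔt²; chain segment to segment.
0–1 s: v starts 4 cm/s; Δx = 4·1 + ½·4·1² = 6 cm; v ends 8 cm/s.
1–7 s: v starts 8 cm/s; Δx = 8·6 + ½·3·6² = 102 cm; v ends 26 cm/s.
7–9 s: v starts 26 cm/s; Δx = 26·2 + ½·8·2² = 68 cm; v ends 42 cm/s.
9–13 s: v starts 42 cm/s; Δx = 42·4 + ½·-8·4² = 104 cm; v ends 10 cm/s.
x(13) = 7 + Σ Δx = 287 cm.

287 cm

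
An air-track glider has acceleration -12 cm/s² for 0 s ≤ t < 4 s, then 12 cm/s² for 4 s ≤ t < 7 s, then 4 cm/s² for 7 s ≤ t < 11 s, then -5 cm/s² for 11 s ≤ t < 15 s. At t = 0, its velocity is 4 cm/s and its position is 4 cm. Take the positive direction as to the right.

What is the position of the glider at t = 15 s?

On each constant-a segment, Δv = aΔt and Δx = v₀Δt + ½aΔt²; chain segment to segment.
0–4 s: v starts 4 cm/s; Δx = 4·4 + ½·-12·4² = -80 cm; v ends -44 cm/s.
4–7 s: v starts -44 cm/s; Δx = -44·3 + ½·12·3² = -78 cm; v ends -8 cm/s.
7–11 s: v starts -8 cm/s; Δx = -8·4 + ½·4·4² = 0 cm; v ends 8 cm/s.
11–15 s: v starts 8 cm/s; Δx = 8·4 + ½·-5·4² = -8 cm; v ends -12 cm/s.
x(15) = 4 + Σ Δx = -162 cm.

-162 cm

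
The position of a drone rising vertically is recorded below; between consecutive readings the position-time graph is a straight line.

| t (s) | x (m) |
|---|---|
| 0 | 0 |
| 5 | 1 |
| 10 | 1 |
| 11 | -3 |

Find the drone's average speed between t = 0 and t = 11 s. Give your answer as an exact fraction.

Average speed = (total path length)/(elapsed time); on a piecewise-linear x-t graph the path length is Σ|Δx|.
0–5 s: |Δx| = |1 − 0| = 1 m
5–10 s: |Δx| = |1 − 1| = 0 m
10–11 s: |Δx| = |-3 − 1| = 4 m
Total path = 5 m; average speed = 5/11 = 5/11 m/s.

5/11 m/s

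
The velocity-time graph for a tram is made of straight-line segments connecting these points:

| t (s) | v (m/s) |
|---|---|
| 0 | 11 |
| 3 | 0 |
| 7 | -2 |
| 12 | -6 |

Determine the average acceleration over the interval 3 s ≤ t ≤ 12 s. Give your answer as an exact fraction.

-2/3 m/s²

Average acceleration = Δv/Δt = (-6 − 0)/(12 − 3) = -2/3 m/s².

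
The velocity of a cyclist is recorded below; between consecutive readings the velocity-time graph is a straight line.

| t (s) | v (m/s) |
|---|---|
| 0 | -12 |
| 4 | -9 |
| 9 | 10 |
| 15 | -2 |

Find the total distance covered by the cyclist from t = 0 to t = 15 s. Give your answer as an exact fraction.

Total distance travelled is ∫|v| dt — sum the magnitudes of each area piece.
0–4 s: |½(-12 + -9)(4)| = 42 m
4–9 s: v = 0 at t = 121/19 s; triangle areas 405/38 + 250/19 = 905/38 m
9–15 s: v = 0 at t = 14 s; triangle areas 25 + 1 = 26 m
Total distance = 3489/38 m

3489/38 m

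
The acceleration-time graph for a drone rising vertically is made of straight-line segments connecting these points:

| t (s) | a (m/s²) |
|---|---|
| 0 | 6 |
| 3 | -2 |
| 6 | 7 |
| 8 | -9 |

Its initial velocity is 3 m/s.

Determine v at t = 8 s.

14.5 m/s

Δv equals the area under the a-t graph; then v = v₀ + Δv.
0–3 s: ½(6 + -2)(3) = 6 m/s
3–6 s: ½(-2 + 7)(3) = 7.5 m/s
6–8 s: ½(7 + -9)(2) = -2 m/s
Δv = 11.5 m/s, so v(8) = 3 + (11.5) = 14.5 m/s.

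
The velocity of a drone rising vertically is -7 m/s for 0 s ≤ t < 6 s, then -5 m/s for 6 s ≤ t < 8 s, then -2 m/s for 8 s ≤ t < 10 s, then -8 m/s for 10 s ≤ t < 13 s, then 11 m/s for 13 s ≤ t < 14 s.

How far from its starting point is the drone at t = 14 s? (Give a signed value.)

Net displacement equals the area under the velocity-time graph (areas below the axis count negative).
0–6 s: -7 × 6 = -42 m
6–8 s: -5 × 2 = -10 m
8–10 s: -2 × 2 = -4 m
10–13 s: -8 × 3 = -24 m
13–14 s: 11 × 1 = 11 m
Net displacement = -69 m

-69 m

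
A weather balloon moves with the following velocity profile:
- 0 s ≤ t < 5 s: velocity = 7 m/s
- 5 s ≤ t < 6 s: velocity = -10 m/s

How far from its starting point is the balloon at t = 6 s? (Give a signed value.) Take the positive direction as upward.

Displacement is the signed area under the v-t curve.
0–5 s: 7 × 5 = 35 m
5–6 s: -10 × 1 = -10 m
Net displacement = 25 m

25 m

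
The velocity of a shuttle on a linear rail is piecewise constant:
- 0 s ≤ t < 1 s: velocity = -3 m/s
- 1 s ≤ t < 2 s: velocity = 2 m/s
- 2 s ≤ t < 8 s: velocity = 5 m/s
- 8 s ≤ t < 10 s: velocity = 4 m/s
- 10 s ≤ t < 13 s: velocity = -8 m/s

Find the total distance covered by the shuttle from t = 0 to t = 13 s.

Distance (not displacement) is the total path length: add the absolute areas under v-t.
0–1 s: |-3| × 1 = 3 m
1–2 s: |2| × 1 = 2 m
2–8 s: |5| × 6 = 30 m
8–10 s: |4| × 2 = 8 m
10–13 s: |-8| × 3 = 24 m
Total distance = 67 m

67 m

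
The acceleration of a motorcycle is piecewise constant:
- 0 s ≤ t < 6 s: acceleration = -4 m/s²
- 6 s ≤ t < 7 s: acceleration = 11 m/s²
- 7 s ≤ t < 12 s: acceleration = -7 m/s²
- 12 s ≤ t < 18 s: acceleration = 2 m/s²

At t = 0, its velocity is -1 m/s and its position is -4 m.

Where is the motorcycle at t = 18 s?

-517 m

On each constant-a segment, Δv = aΔt and Δx = v₀Δt + ½aΔt²; chain segment to segment.
0–6 s: v starts -1 m/s; Δx = -1·6 + ½·-4·6² = -78 m; v ends -25 m/s.
6–7 s: v starts -25 m/s; Δx = -25·1 + ½·11·1² = -19.5 m; v ends -14 m/s.
7–12 s: v starts -14 m/s; Δx = -14·5 + ½·-7·5² = -157.5 m; v ends -49 m/s.
12–18 s: v starts -49 m/s; Δx = -49·6 + ½·2·6² = -258 m; v ends -37 m/s.
x(18) = -4 + Σ Δx = -517 m.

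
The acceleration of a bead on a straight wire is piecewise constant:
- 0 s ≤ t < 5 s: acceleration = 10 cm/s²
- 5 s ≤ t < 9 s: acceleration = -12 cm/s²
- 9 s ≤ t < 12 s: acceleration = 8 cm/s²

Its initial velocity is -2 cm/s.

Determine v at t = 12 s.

24 cm/s

Δv equals the area under the a-t graph; then v = v₀ + Δv.
0–5 s: 10 × 5 = 50 cm/s
5–9 s: -12 × 4 = -48 cm/s
9–12 s: 8 × 3 = 24 cm/s
Δv = 26 cm/s, so v(12) = -2 + (26) = 24 cm/s.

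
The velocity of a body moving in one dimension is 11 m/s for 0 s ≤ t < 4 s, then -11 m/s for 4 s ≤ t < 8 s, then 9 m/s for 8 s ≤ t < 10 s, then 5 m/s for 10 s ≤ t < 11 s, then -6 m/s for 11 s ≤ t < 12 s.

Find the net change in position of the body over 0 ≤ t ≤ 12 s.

17 m

Displacement is the signed area under the v-t curve.
0–4 s: 11 × 4 = 44 m
4–8 s: -11 × 4 = -44 m
8–10 s: 9 × 2 = 18 m
10–11 s: 5 × 1 = 5 m
11–12 s: -6 × 1 = -6 m
Net displacement = 17 m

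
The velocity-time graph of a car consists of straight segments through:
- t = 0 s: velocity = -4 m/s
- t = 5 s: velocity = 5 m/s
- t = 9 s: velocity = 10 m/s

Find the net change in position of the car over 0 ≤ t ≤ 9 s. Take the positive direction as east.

Net displacement equals the area under the velocity-time graph (areas below the axis count negative).
0–5 s: ½(-4 + 5)(5) = 2.5 m
5–9 s: ½(5 + 10)(4) = 30 m
Net displacement = 32.5 m

32.5 m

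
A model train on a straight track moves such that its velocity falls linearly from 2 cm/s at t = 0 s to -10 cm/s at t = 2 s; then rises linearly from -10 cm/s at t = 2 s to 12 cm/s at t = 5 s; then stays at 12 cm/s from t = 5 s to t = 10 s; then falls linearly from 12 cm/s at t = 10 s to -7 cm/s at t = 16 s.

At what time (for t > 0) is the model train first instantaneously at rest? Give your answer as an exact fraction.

t = 1/3 s

v changes sign on 0–2 s (from 2 to -10); the graph is linear there, so v = 0 at t = 0 + (-2)·(2 − 0)/(-10 − 2) = 1/3 s.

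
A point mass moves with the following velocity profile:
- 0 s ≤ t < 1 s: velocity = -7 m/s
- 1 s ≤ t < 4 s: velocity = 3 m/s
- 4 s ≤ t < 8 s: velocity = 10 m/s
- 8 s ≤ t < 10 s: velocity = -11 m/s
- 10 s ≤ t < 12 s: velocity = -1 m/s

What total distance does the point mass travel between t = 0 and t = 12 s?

Total distance travelled is ∫|v| dt — sum the magnitudes of each area piece.
0–1 s: |-7| × 1 = 7 m
1–4 s: |3| × 3 = 9 m
4–8 s: |10| × 4 = 40 m
8–10 s: |-11| × 2 = 22 m
10–12 s: |-1| × 2 = 2 m
Total distance = 80 m

80 m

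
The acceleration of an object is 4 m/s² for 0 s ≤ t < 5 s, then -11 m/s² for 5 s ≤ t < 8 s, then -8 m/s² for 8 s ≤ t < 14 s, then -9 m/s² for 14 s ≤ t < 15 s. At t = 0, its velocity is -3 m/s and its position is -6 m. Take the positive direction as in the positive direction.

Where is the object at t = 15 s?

-278 m

On each constant-a segment, Δv = aΔt and Δx = v₀Δt + ½aΔt²; chain segment to segment.
0–5 s: v starts -3 m/s; Δx = -3·5 + ½·4·5² = 35 m; v ends 17 m/s.
5–8 s: v starts 17 m/s; Δx = 17·3 + ½·-11·3² = 1.5 m; v ends -16 m/s.
8–14 s: v starts -16 m/s; Δx = -16·6 + ½·-8·6² = -240 m; v ends -64 m/s.
14–15 s: v starts -64 m/s; Δx = -64·1 + ½·-9·1² = -68.5 m; v ends -73 m/s.
x(15) = -6 + Σ Δx = -278 m.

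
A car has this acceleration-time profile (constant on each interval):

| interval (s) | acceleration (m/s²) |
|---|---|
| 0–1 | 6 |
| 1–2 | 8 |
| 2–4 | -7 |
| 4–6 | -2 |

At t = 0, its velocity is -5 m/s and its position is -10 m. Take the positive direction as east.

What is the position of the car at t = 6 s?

On each constant-a segment, Δv = aΔt and Δx = v₀Δt + ½aΔt²; chain segment to segment.
0–1 s: v starts -5 m/s; Δx = -5·1 + ½·6·1² = -2 m; v ends 1 m/s.
1–2 s: v starts 1 m/s; Δx = 1·1 + ½·8·1² = 5 m; v ends 9 m/s.
2–4 s: v starts 9 m/s; Δx = 9·2 + ½·-7·2² = 4 m; v ends -5 m/s.
4–6 s: v starts -5 m/s; Δx = -5·2 + ½·-2·2² = -14 m; v ends -9 m/s.
x(6) = -10 + Σ Δx = -17 m.

-17 m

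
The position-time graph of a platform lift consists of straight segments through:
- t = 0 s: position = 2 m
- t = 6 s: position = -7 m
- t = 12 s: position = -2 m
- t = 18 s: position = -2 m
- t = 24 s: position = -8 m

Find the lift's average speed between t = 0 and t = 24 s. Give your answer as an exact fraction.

Average speed = (total path length)/(elapsed time); on a piecewise-linear x-t graph the path length is Σ|Δx|.
0–6 s: |Δx| = |-7 − 2| = 9 m
6–12 s: |Δx| = |-2 − -7| = 5 m
12–18 s: |Δx| = |-2 − -2| = 0 m
18–24 s: |Δx| = |-8 − -2| = 6 m
Total path = 20 m; average speed = 20/24 = 5/6 m/s.

5/6 m/s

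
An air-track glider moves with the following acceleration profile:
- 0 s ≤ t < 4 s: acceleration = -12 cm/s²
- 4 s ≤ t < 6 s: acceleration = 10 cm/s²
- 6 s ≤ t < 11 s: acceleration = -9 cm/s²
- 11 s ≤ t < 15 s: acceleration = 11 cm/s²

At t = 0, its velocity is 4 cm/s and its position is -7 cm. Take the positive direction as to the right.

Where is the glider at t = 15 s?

-575.5 cm

On each constant-a segment, Δv = aΔt and Δx = v₀Δt + ½aΔt²; chain segment to segment.
0–4 s: v starts 4 cm/s; Δx = 4·4 + ½·-12·4² = -80 cm; v ends -44 cm/s.
4–6 s: v starts -44 cm/s; Δx = -44·2 + ½·10·2² = -68 cm; v ends -24 cm/s.
6–11 s: v starts -24 cm/s; Δx = -24·5 + ½·-9·5² = -232.5 cm; v ends -69 cm/s.
11–15 s: v starts -69 cm/s; Δx = -69·4 + ½·11·4² = -188 cm; v ends -25 cm/s.
x(15) = -7 + Σ Δx = -575.5 cm.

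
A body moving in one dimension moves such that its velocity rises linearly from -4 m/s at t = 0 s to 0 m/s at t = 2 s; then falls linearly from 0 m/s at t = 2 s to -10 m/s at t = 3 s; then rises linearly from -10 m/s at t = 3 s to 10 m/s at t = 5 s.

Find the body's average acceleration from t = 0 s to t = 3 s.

Average acceleration = Δv/Δt = (-10 − -4)/(3 − 0) = -2 m/s².

-2 m/s²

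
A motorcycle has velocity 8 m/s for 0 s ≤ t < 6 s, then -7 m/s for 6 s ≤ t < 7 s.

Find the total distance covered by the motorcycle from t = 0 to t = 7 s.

55 m

Distance (not displacement) is the total path length: add the absolute areas under v-t.
0–6 s: |8| × 6 = 48 m
6–7 s: |-7| × 1 = 7 m
Total distance = 55 m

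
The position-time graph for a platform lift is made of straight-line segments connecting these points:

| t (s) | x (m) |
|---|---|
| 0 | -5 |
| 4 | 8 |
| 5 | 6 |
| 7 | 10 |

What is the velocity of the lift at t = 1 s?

3.25 m/s

Velocity is the slope of the x-t graph on 0–4 s: (8 − -5)/(4 − 0) = 3.25 m/s.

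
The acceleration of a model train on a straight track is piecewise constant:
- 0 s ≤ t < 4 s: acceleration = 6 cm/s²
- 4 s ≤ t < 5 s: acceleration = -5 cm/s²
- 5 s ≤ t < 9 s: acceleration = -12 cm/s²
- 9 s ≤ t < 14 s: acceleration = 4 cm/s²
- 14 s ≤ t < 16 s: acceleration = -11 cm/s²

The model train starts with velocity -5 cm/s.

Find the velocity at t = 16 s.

-36 cm/s

Δv equals the area under the a-t graph; then v = v₀ + Δv.
0–4 s: 6 × 4 = 24 cm/s
4–5 s: -5 × 1 = -5 cm/s
5–9 s: -12 × 4 = -48 cm/s
9–14 s: 4 × 5 = 20 cm/s
14–16 s: -11 × 2 = -22 cm/s
Δv = -31 cm/s, so v(16) = -5 + (-31) = -36 cm/s.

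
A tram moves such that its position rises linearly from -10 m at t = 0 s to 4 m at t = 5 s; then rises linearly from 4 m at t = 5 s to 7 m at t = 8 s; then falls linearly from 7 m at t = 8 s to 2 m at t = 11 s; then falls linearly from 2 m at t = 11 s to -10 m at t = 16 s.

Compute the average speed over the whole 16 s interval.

2.125 m/s

Average speed = (total path length)/(elapsed time); on a piecewise-linear x-t graph the path length is Σ|Δx|.
0–5 s: |Δx| = |4 − -10| = 14 m
5–8 s: |Δx| = |7 − 4| = 3 m
8–11 s: |Δx| = |2 − 7| = 5 m
11–16 s: |Δx| = |-10 − 2| = 12 m
Total path = 34 m; average speed = 34/16 = 2.125 m/s.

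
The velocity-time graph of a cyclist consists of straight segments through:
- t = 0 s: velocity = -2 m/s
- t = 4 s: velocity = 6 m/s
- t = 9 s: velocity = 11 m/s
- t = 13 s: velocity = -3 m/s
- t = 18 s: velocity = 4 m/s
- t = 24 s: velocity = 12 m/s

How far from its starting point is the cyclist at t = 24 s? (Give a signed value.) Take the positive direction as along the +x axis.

Displacement is the signed area under the v-t curve.
0–4 s: ½(-2 + 6)(4) = 8 m
4–9 s: ½(6 + 11)(5) = 42.5 m
9–13 s: ½(11 + -3)(4) = 16 m
13–18 s: ½(-3 + 4)(5) = 2.5 m
18–24 s: ½(4 + 12)(6) = 48 m
Net displacement = 117 m

117 m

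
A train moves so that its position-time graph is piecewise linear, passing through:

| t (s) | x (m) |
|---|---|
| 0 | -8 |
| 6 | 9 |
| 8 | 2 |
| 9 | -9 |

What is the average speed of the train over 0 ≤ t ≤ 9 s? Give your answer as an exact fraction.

Average speed = (total path length)/(elapsed time); on a piecewise-linear x-t graph the path length is Σ|Δx|.
0–6 s: |Δx| = |9 − -8| = 17 m
6–8 s: |Δx| = |2 − 9| = 7 m
8–9 s: |Δx| = |-9 − 2| = 11 m
Total path = 35 m; average speed = 35/9 = 35/9 m/s.

35/9 m/s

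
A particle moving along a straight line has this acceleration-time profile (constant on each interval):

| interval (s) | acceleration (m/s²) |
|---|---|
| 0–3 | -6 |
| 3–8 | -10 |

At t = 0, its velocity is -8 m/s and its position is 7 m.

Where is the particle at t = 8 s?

-299 m

On each constant-a segment, Δv = aΔt and Δx = v₀Δt + ½aΔt²; chain segment to segment.
0–3 s: v starts -8 m/s; Δx = -8·3 + ½·-6·3² = -51 m; v ends -26 m/s.
3–8 s: v starts -26 m/s; Δx = -26·5 + ½·-10·5² = -255 m; v ends -76 m/s.
x(8) = 7 + Σ Δx = -299 m.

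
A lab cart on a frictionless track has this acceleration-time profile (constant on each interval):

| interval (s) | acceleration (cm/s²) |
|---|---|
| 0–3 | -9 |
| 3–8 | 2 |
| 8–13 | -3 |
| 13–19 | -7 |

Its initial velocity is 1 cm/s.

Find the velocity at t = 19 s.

Δv equals the area under the a-t graph; then v = v₀ + Δv.
0–3 s: -9 × 3 = -27 cm/s
3–8 s: 2 × 5 = 10 cm/s
8–13 s: -3 × 5 = -15 cm/s
13–19 s: -7 × 6 = -42 cm/s
Δv = -74 cm/s, so v(19) = 1 + (-74) = -73 cm/s.

-73 cm/s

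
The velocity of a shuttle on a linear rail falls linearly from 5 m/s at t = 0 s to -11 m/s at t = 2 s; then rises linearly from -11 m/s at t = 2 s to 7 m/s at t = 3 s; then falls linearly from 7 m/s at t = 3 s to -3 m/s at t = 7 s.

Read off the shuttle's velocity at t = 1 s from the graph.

On 0–2 s the graph is linear from 5 to -11 m/s: v(1) = 5 + (-11 − 5)·(1 − 0)/(2 − 0) = -3 m/s.

-3 m/s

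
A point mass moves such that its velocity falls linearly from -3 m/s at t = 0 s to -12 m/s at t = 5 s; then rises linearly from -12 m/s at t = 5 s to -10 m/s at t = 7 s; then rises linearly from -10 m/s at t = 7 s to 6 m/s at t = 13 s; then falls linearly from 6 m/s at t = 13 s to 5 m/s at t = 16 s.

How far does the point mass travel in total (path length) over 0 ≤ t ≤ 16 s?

Total distance travelled is ∫|v| dt — sum the magnitudes of each area piece.
0–5 s: |½(-3 + -12)(5)| = 37.5 m
5–7 s: |½(-12 + -10)(2)| = 22 m
7–13 s: v = 0 at t = 10.75 s; triangle areas 18.75 + 6.75 = 25.5 m
13–16 s: |½(6 + 5)(3)| = 16.5 m
Total distance = 101.5 m

101.5 m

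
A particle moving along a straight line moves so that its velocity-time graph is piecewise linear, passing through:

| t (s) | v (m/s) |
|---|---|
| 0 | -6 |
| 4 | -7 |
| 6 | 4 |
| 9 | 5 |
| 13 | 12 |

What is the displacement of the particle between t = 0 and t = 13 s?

18.5 m

Net displacement equals the area under the velocity-time graph (areas below the axis count negative).
0–4 s: ½(-6 + -7)(4) = -26 m
4–6 s: ½(-7 + 4)(2) = -3 m
6–9 s: ½(4 + 5)(3) = 13.5 m
9–13 s: ½(5 + 12)(4) = 34 m
Net displacement = 18.5 m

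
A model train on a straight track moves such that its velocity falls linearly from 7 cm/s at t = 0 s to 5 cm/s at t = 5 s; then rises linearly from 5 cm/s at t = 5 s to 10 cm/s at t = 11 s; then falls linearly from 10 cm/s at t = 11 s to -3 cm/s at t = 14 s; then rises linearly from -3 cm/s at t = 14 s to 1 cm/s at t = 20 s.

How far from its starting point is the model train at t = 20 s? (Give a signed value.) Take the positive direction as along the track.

Displacement is the signed area under the v-t curve.
0–5 s: ½(7 + 5)(5) = 30 cm
5–11 s: ½(5 + 10)(6) = 45 cm
11–14 s: ½(10 + -3)(3) = 10.5 cm
14–20 s: ½(-3 + 1)(6) = -6 cm
Net displacement = 79.5 cm

79.5 cm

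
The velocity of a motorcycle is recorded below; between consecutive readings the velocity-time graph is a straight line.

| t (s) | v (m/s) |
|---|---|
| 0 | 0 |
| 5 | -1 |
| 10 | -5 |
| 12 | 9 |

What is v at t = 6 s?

On 5–10 s the graph is linear from -1 to -5 m/s: v(6) = -1 + (-5 − -1)·(6 − 5)/(10 − 5) = -1.8 m/s.

-1.8 m/s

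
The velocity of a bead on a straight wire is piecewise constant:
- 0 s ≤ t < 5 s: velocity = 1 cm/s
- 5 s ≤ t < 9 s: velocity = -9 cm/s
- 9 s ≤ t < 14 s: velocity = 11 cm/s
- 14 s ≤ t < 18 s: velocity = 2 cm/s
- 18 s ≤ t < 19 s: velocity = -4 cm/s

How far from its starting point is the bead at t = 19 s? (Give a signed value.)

Displacement is the signed area under the v-t curve.
0–5 s: 1 × 5 = 5 cm
5–9 s: -9 × 4 = -36 cm
9–14 s: 11 × 5 = 55 cm
14–18 s: 2 × 4 = 8 cm
18–19 s: -4 × 1 = -4 cm
Net displacement = 28 cm

28 cm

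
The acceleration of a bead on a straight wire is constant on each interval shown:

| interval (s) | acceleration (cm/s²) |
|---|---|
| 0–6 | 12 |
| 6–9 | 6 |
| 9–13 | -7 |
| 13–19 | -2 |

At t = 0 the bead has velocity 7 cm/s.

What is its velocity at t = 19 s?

Δv equals the area under the a-t graph; then v = v₀ + Δv.
0–6 s: 12 × 6 = 72 cm/s
6–9 s: 6 × 3 = 18 cm/s
9–13 s: -7 × 4 = -28 cm/s
13–19 s: -2 × 6 = -12 cm/s
Δv = 50 cm/s, so v(19) = 7 + (50) = 57 cm/s.

57 cm/s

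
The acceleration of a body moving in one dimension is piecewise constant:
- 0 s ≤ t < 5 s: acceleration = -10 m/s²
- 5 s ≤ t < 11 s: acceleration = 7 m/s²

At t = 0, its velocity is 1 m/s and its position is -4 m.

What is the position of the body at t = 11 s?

On each constant-a segment, Δv = aΔt and Δx = v₀Δt + ½aΔt²; chain segment to segment.
0–5 s: v starts 1 m/s; Δx = 1·5 + ½·-10·5² = -120 m; v ends -49 m/s.
5–11 s: v starts -49 m/s; Δx = -49·6 + ½·7·6² = -168 m; v ends -7 m/s.
x(11) = -4 + Σ Δx = -292 m.

-292 m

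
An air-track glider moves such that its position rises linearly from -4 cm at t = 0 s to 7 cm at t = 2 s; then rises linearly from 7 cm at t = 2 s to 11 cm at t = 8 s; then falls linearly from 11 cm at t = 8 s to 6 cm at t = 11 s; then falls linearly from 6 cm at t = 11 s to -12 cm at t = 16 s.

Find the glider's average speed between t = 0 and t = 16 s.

2.375 cm/s

Average speed = (total path length)/(elapsed time); on a piecewise-linear x-t graph the path length is Σ|Δx|.
0–2 s: |Δx| = |7 − -4| = 11 cm
2–8 s: |Δx| = |11 − 7| = 4 cm
8–11 s: |Δx| = |6 − 11| = 5 cm
11–16 s: |Δx| = |-12 − 6| = 18 cm
Total path = 38 cm; average speed = 38/16 = 2.375 cm/s.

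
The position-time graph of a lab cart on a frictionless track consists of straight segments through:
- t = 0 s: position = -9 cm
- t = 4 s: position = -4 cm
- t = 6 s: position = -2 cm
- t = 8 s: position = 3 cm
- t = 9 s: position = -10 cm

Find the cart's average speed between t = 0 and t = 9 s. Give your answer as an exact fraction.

Average speed = (total path length)/(elapsed time); on a piecewise-linear x-t graph the path length is Σ|Δx|.
0–4 s: |Δx| = |-4 − -9| = 5 cm
4–6 s: |Δx| = |-2 − -4| = 2 cm
6–8 s: |Δx| = |3 − -2| = 5 cm
8–9 s: |Δx| = |-10 − 3| = 13 cm
Total path = 25 cm; average speed = 25/9 = 25/9 cm/s.

25/9 cm/s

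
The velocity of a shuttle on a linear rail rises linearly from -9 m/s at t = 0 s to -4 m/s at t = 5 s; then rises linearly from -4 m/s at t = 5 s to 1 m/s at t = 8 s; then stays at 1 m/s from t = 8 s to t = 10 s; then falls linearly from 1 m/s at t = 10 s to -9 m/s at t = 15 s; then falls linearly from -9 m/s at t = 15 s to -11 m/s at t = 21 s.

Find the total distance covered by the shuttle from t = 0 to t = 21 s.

120.1 m

Total distance travelled is ∫|v| dt — sum the magnitudes of each area piece.
0–5 s: |½(-9 + -4)(5)| = 32.5 m
5–8 s: v = 0 at t = 7.4 s; triangle areas 4.8 + 0.3 = 5.1 m
8–10 s: |1| × 2 = 2 m
10–15 s: v = 0 at t = 10.5 s; triangle areas 0.25 + 20.25 = 20.5 m
15–21 s: |½(-9 + -11)(6)| = 60 m
Total distance = 120.1 m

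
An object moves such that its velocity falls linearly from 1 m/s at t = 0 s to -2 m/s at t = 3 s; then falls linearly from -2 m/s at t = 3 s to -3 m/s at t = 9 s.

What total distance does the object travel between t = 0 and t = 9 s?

Distance (not displacement) is the total path length: add the absolute areas under v-t.
0–3 s: v = 0 at t = 1 s; triangle areas 0.5 + 2 = 2.5 m
3–9 s: |½(-2 + -3)(6)| = 15 m
Total distance = 17.5 m

17.5 m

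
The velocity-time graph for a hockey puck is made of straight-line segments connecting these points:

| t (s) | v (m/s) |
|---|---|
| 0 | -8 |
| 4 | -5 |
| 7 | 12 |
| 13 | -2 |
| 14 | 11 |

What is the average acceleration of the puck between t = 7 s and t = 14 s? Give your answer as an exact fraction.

-1/7 m/s²

Average acceleration = Δv/Δt = (11 − 12)/(14 − 7) = -1/7 m/s².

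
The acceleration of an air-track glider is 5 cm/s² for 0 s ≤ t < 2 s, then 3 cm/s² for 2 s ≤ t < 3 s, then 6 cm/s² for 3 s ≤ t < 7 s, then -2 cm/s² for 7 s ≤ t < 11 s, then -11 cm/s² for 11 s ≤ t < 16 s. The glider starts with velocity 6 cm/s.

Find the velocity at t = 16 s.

-20 cm/s

Δv equals the area under the a-t graph; then v = v₀ + Δv.
0–2 s: 5 × 2 = 10 cm/s
2–3 s: 3 × 1 = 3 cm/s
3–7 s: 6 × 4 = 24 cm/s
7–11 s: -2 × 4 = -8 cm/s
11–16 s: -11 × 5 = -55 cm/s
Δv = -26 cm/s, so v(16) = 6 + (-26) = -20 cm/s.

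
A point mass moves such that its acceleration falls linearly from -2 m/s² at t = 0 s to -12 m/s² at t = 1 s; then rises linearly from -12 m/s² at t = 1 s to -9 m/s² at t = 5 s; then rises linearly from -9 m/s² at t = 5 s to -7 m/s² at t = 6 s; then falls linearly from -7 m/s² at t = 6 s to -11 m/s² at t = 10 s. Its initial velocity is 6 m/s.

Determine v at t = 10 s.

-87 m/s

Δv equals the area under the a-t graph; then v = v₀ + Δv.
0–1 s: ½(-2 + -12)(1) = -7 m/s
1–5 s: ½(-12 + -9)(4) = -42 m/s
5–6 s: ½(-9 + -7)(1) = -8 m/s
6–10 s: ½(-7 + -11)(4) = -36 m/s
Δv = -93 m/s, so v(10) = 6 + (-93) = -87 m/s.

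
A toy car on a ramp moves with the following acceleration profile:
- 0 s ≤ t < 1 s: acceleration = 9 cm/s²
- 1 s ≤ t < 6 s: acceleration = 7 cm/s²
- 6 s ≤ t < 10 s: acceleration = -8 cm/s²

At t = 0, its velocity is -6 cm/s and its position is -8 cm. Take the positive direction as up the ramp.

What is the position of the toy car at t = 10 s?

On each constant-a segment, Δv = aΔt and Δx = v₀Δt + ½aΔt²; chain segment to segment.
0–1 s: v starts -6 cm/s; Δx = -6·1 + ½·9·1² = -1.5 cm; v ends 3 cm/s.
1–6 s: v starts 3 cm/s; Δx = 3·5 + ½·7·5² = 102.5 cm; v ends 38 cm/s.
6–10 s: v starts 38 cm/s; Δx = 38·4 + ½·-8·4² = 88 cm; v ends 6 cm/s.
x(10) = -8 + Σ Δx = 181 cm.

181 cm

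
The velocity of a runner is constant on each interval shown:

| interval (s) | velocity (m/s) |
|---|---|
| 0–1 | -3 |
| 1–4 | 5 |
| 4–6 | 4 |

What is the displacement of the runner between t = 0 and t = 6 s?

20 m

Displacement is the signed area under the v-t curve.
0–1 s: -3 × 1 = -3 m
1–4 s: 5 × 3 = 15 m
4–6 s: 4 × 2 = 8 m
Net displacement = 20 m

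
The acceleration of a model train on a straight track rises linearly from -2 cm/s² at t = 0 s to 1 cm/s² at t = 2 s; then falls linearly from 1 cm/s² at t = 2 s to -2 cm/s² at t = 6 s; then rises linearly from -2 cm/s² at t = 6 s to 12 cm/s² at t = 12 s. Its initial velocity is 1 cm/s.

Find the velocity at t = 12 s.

28 cm/s

Δv equals the area under the a-t graph; then v = v₀ + Δv.
0–2 s: ½(-2 + 1)(2) = -1 cm/s
2–6 s: ½(1 + -2)(4) = -2 cm/s
6–12 s: ½(-2 + 12)(6) = 30 cm/s
Δv = 27 cm/s, so v(12) = 1 + (27) = 28 cm/s.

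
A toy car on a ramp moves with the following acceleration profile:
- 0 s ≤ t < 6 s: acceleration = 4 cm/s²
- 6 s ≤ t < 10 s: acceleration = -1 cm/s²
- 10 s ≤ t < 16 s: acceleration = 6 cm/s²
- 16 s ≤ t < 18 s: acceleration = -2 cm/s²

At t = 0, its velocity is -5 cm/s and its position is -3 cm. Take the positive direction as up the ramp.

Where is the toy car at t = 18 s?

403 cm

On each constant-a segment, Δv = aΔt and Δx = v₀Δt + ½aΔt²; chain segment to segment.
0–6 s: v starts -5 cm/s; Δx = -5·6 + ½·4·6² = 42 cm; v ends 19 cm/s.
6–10 s: v starts 19 cm/s; Δx = 19·4 + ½·-1·4² = 68 cm; v ends 15 cm/s.
10–16 s: v starts 15 cm/s; Δx = 15·6 + ½·6·6² = 198 cm; v ends 51 cm/s.
16–18 s: v starts 51 cm/s; Δx = 51·2 + ½·-2·2² = 98 cm; v ends 47 cm/s.
x(18) = -3 + Σ Δx = 403 cm.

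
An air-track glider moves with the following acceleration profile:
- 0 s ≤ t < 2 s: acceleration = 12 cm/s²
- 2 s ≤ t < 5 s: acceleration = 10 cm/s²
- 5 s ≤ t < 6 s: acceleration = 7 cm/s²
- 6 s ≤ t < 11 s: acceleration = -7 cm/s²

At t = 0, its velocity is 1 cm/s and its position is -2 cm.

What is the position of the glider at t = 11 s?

425 cm

On each constant-a segment, Δv = aΔt and Δx = v₀Δt + ½aΔt²; chain segment to segment.
0–2 s: v starts 1 cm/s; Δx = 1·2 + ½·12·2² = 26 cm; v ends 25 cm/s.
2–5 s: v starts 25 cm/s; Δx = 25·3 + ½·10·3² = 120 cm; v ends 55 cm/s.
5–6 s: v starts 55 cm/s; Δx = 55·1 + ½·7·1² = 58.5 cm; v ends 62 cm/s.
6–11 s: v starts 62 cm/s; Δx = 62·5 + ½·-7·5² = 222.5 cm; v ends 27 cm/s.
x(11) = -2 + Σ Δx = 425 cm.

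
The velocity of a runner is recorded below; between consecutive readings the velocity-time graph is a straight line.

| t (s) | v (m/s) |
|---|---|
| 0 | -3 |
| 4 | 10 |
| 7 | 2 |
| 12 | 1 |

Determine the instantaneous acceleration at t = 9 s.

-0.2 m/s²

Acceleration is the slope of the v-t graph on 7–12 s: (1 − 2)/(12 − 7) = -0.2 m/s².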